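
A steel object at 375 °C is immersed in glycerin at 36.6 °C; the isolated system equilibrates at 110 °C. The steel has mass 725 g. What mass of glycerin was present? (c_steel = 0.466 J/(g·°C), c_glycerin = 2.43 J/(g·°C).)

m ≈ 502 g

Heat lost by the steel = heat gained by the glycerin:
725×0.466×(375 − 110) = m×2.43×(110 − 36.6)
178.36 m = 89530  ⇒  m ≈ 502 g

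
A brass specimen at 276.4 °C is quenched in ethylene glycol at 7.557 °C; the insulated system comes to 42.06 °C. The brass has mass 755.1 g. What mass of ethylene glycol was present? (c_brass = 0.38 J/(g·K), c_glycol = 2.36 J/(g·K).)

Heat gained plus heat lost sum to zero:
755.1×0.38×(42.06 − 276.4) + m×2.36×(42.06 − 7.557) = 0
81.43 m = 67241
m = 67241/81.43 ≈ 825.8 g

m ≈ 826 g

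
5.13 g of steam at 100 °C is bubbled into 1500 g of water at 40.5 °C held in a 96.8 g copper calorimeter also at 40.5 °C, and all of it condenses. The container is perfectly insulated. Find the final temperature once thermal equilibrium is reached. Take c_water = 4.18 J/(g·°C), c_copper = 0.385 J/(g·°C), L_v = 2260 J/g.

T_f ≈ 42.5 °C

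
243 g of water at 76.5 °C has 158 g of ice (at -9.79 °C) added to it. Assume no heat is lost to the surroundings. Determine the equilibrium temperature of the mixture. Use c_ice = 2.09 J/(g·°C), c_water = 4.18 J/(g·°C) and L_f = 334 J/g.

Net heat exchanged in the isolated system is zero:
warm ice to 0 °C: 158×2.09×(0 − (-9.79)) = 3232.9; fusion: m_ice L_f = 158×334 = 52772; warm the meltwater: 660.44 T; water cools: 243×4.18×(T − 76.5) = 1015.7(T − 76.5)
1676.2 T = 77704 − 56005 = 21699
T ≈ 12.95 °C (positive, so assuming full melt was valid).

T_f ≈ 12.9 °C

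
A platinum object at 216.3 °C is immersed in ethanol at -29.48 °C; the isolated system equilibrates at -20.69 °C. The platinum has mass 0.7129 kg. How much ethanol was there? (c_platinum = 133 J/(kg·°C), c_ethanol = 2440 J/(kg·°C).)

Let T be the final temperature. ΣQ_i = 0:
0.7129×133×(-20.69 − 216.3) + m×2440×(-20.69 − (-29.48)) = 0
21448 m = 22470
m = 22470/21448 ≈ 1.048 kg

m ≈ 1.05 kg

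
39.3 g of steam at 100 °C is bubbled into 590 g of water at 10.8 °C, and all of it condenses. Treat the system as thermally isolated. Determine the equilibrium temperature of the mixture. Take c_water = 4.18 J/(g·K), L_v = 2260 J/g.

Energy conservation, ΣQ = 0:
steam→water at 100 °C releases m L_v = 39.3×2260 = 88818
  condensed water 100 °C→T: 164.27(T − 100)
  water warms: 590×4.18×(T − 10.8) = 2466.2(T − 10.8)
2630.5 T = 88818 + 16427 + 26635 = 131880
T ≈ 50.14 °C (< 100 °C, so full condensation is consistent).

T_f ≈ 50.1 °C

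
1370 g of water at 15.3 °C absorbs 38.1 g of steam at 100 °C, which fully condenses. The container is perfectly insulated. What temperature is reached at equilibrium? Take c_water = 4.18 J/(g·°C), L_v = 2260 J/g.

T_f ≈ 32.2 °C

Energy conservation, ΣQ = 0:
condense steam: −38.1×2260 = −86106
  condensate cools 100→T: 38.1×4.18×(T − 100) = 159.26(T − 100)
  original water: 5726.6(T − 15.3)
5885.9 T = 86106 + 15926 + 87617 = 189649
T ≈ 32.22 °C — below 100 °C, confirming all the steam condensed.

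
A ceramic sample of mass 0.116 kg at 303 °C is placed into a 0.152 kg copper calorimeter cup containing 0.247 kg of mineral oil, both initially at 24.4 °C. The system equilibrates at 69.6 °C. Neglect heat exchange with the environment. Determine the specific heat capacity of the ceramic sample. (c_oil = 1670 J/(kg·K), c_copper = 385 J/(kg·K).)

Let T be the final temperature. ΣQ_i = 0:
0.116×c×(69.6 − 303) + 0.247×1670×(69.6 − 24.4) + 0.152×385×(69.6 − 24.4) = 0
-27.07 c = -21290
c = -21290/-27.07 ≈ 786.3 J/(kg·K)

c ≈ 786 J/(kg·K)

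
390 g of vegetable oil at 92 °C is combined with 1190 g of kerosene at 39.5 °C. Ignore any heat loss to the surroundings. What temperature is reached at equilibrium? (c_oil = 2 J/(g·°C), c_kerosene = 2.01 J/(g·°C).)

T_f ≈ 52.4 °C

T_f is the heat-capacity-weighted average of the initial temperatures:
T_f = (780·92 + 2391.9·39.5) / (780 + 2391.9)
    = 166240 / 3171.9 ≈ 52.41 °C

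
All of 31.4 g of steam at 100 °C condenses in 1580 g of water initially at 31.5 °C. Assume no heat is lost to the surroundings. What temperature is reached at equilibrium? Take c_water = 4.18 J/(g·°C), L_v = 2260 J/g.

T_f ≈ 43.4 °C

Taking heat into each body as positive, Σ m c ΔT = 0:
latent heat released on condensation: 31.4·2260 = 70964; condensate cools 100→T: 31.4·4.18·(T − 100) = 131.25(T − 100); original water: 6604.4(T − 31.5)
6735.7 T = 70964 + 13125 + 208039 = 292128
T ≈ 43.37 °C (< 100 °C, so full condensation is consistent).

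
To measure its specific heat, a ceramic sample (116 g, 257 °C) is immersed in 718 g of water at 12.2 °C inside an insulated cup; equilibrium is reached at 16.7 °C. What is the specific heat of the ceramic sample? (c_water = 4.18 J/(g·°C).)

c ≈ 0.485 J/(g·°C)

Heat lost by the ceramic sample = heat gained by the water:
116×c×(257 − 16.7) = 718×4.18×(16.7 − 12.2)
27875 c = 13506  ⇒  c ≈ 0.4845 J/(g·°C)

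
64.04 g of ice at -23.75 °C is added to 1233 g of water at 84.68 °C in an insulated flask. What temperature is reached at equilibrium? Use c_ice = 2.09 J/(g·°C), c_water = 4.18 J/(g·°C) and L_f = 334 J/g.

Heat gained plus heat lost sum to zero:
warm ice to 0 °C: 64.04×2.09×(0 − (-23.75)) = 3178.8; fusion: m_ice L_f = 64.04×334 = 21389; warm the meltwater: 267.69 T; water cools: 1233×4.18×(T − 84.68) = 5153.9(T − 84.68)
5421.6 T = 436436 − 24568 = 411867
T ≈ 75.97 °C — above 0 °C, consistent with complete melting.

T_f ≈ 76.0 °C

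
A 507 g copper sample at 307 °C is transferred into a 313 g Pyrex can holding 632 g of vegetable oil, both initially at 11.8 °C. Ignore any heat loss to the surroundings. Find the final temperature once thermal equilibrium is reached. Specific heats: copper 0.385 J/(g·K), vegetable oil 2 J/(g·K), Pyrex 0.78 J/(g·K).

T_f is the heat-capacity-weighted average of the initial temperatures:
T_f = (195.19*307 + 1264*11.8 + 244.14*11.8) / (195.19 + 1264 + 244.14)
    = 77721 / 1703.3 ≈ 45.63 °C

T_f ≈ 45.6 °C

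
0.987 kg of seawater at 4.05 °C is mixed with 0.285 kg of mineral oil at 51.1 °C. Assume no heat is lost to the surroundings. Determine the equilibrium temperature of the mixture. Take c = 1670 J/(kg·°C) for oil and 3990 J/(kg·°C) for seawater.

Set heat shed by the hot body equal to heat absorbed by the cold body:
0.285·1670·(51.1 − T) = 0.987·3990·(T − 4.05)
475.95(51.1 − T) = 3938.1(T − 4.05)
4414.1 T = 40270  ⇒  T ≈ 9.12 °C

T_f ≈ 9.1 °C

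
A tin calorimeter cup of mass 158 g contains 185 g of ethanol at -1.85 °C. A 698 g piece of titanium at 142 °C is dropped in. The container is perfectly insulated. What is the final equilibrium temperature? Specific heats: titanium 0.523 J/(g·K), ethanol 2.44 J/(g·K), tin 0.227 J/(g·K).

T_f ≈ 59.8 °C

T_f is the heat-capacity-weighted average of the initial temperatures:
T_f = (365.05*142 + 451.4*(-1.85) + 35.87*(-1.85)) / (365.05 + 451.4 + 35.87)
    = 50936 / 852.32 ≈ 59.76 °C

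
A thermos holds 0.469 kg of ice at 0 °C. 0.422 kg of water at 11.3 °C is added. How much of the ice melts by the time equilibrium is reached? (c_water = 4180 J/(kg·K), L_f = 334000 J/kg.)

m_melted ≈ 0.0597 kg

Cooling the water to 0 °C releases 0.422·4180·11.3 = 19933 J.
Fully melting the ice requires m_ice L_f = 0.469·334000 = 156646 J.
Since 19933 < 156646 J, not all the ice melts; equilibrium is at 0 °C.
Mass melted = 19933/334000 ≈ 0.05968 kg.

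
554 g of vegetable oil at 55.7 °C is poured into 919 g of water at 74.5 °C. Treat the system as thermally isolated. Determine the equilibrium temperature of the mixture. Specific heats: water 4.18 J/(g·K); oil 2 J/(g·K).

Let T be the final temperature. ΣQ_i = 0:
919·4.18·(T − 74.5) + 554·2·(T − 55.7) = 0
3841.4(T − 74.5) + 1108(T − 55.7) = 0
(3841.4 + 1108) T = 3841.4·74.5 + 1108·55.7
T = 347901/4949.4 ≈ 70.29 °C

T_f ≈ 70.3 °C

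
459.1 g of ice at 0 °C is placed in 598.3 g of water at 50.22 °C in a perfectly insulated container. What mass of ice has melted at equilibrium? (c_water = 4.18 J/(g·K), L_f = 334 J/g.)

m_melted ≈ 376 g

Cooling the water to 0 °C releases 598.3·4.18·50.22 = 125595 J.
Fully melting the ice requires m_ice L_f = 459.1·334 = 153339 J.
Since 125595 < 153339 J, not all the ice melts; equilibrium is at 0 °C.
m_melt = 125595 / L_f = 376 g.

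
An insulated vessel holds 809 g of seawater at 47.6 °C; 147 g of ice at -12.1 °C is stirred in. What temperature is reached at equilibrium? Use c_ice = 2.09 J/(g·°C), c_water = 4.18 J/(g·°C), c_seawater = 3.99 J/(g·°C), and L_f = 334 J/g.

Energy conservation, ΣQ = 0:
ice -12.1→0 °C: 147×2.09×12.1 = 3717.5; melt ice: 147×334 = 49098; warm the meltwater: 614.46 T; seawater: 3227.9(T − 47.6)
3842.4 T = 153649 − 52815 = 100833
T ≈ 26.24 °C (positive, so assuming full melt was valid).

T_f ≈ 26.2 °C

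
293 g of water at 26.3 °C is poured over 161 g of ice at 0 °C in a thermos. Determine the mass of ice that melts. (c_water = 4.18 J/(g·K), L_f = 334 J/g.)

Heat available from the water dropping to 0 °C: 293×4.18×26.3 = 32211 J.
To melt every bit of ice: 161×334 = 53774 J.
Since 32211 < 53774 J, not all the ice melts; equilibrium is at 0 °C.
Mass melted = 32211/334 ≈ 96.44 g.

m_melted ≈ 96.4 g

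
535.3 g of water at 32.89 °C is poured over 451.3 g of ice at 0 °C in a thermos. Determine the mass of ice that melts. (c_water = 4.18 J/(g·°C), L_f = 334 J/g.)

Cooling the water to 0 °C releases 535.3×4.18×32.89 = 73593 J.
To melt every bit of ice: 451.3×334 = 150734 J.
That's not enough to melt it all — equilibrium is at 0 °C with ice remaining.
m_melted×334 = 73593  ⇒  m_melted ≈ 220.3 g.

m_melted ≈ 220 g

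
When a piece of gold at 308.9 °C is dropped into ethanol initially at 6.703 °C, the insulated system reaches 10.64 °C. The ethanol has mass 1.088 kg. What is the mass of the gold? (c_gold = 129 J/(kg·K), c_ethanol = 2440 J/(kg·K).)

Heat lost by the gold = heat gained by the ethanol:
m×129×(308.9 − 10.64) = 1.088×2440×(10.64 − 6.703)
38476 m = 10452  ⇒  m ≈ 0.2716 kg

m ≈ 0.272 kg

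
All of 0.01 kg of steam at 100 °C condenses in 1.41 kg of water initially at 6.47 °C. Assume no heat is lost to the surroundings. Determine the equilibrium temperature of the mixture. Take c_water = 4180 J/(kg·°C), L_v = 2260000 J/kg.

T_f ≈ 10.9 °C

Conservation of energy gives ΣQ = 0:
condense steam: −0.01·2260000 = −22600; condensed water 100 °C→T: 41.8(T − 100); water warms: 1.41·4180·(T − 6.47) = 5893.8(T − 6.47)
5935.6 T = 22600 + 4180 + 38133 = 64913
T ≈ 10.94 °C (< 100 °C, so full condensation is consistent).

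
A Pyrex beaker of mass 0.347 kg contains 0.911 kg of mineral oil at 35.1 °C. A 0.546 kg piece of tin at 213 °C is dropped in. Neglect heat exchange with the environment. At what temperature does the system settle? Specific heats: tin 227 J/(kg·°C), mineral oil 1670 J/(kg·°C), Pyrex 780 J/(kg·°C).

T_f ≈ 46.6 °C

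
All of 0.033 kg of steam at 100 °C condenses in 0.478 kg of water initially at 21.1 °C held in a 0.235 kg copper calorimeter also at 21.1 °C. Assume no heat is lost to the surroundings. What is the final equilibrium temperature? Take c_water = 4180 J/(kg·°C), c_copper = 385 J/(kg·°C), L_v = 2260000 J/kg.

T_f ≈ 59.5 °C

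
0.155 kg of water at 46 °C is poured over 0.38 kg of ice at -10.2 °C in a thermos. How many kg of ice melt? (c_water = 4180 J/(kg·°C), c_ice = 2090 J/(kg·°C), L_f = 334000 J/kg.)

Water can give up m c ΔT = 0.155·4180·46 = 29803 J before reaching 0 °C.
Of that, 0.38·2090·10.2 = 8100.8 J goes to bring the ice to 0 °C, leaving 21703 J.
To melt every bit of ice: 0.38·334000 = 126920 J.
21703 J < 126920 J, so only part of the ice melts and the system sits at 0 °C.
m_melt = 21703 / L_f = 0.06498 kg.

m_melted ≈ 0.065 kg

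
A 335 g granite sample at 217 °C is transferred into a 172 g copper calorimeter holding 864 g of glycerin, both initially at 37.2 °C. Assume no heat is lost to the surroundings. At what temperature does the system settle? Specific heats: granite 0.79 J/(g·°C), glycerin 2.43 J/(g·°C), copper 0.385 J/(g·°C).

Let T be the final temperature. ΣQ_i = 0:
335·0.79·(T − 217) + 864·2.43·(T − 37.2) + 172·0.385·(T − 37.2) = 0
(264.65 + 2099.5 + 66.22) T = 264.65·217 + 2099.5·37.2 + 66.22·37.2
T = 137995/2430.4 ≈ 56.78 °C

T_f ≈ 56.8 °C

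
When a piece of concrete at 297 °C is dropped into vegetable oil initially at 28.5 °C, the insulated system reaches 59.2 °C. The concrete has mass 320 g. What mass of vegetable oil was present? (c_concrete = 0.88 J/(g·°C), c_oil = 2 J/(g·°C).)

m ≈ 1090 g

Heat lost by the concrete = heat gained by the oil:
320·0.88·(297 − 59.2) = m·2·(59.2 − 28.5)
61.4 m = 66964  ⇒  m ≈ 1091 g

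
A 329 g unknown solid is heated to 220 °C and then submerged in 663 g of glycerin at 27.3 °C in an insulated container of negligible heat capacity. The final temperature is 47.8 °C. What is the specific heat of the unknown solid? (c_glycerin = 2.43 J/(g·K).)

m_s c (T_s − T_f) = m_glycerin c_glycerin (T_f − T_0):
329×c×(220 − 47.8) = 663×2.43×(47.8 − 27.3)
56654 c = 33027  ⇒  c ≈ 0.583 J/(g·K)

c ≈ 0.583 J/(g·K)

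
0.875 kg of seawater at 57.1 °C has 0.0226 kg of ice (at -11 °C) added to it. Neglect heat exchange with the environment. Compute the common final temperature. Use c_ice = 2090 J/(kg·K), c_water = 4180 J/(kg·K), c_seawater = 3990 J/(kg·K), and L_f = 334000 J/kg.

T_f ≈ 53.3 °C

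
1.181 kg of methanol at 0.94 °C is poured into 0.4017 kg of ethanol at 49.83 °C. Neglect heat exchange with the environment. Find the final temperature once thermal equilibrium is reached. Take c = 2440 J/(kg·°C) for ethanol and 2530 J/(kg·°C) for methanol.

T_f ≈ 13.0 °C

Net heat exchanged in the isolated system is zero:
0.4017×2440×(T − 49.83) + 1.181×2530×(T − 0.94) = 0
980.15(T − 49.83) + 2987.9(T − 0.94) = 0
3968.1 T = 51649
T = 51649 / 3968.1 = 13 °C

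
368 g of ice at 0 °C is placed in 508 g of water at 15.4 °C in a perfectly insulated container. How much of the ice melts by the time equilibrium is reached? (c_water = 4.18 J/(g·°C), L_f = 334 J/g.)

m_melted ≈ 97.9 g

Water can give up m c ΔT = 508×4.18×15.4 = 32701 J before reaching 0 °C.
Melting all 368 g of ice would need 368×334 = 122912 J.
32701 J < 122912 J, so only part of the ice melts and the system sits at 0 °C.
Mass melted = 32701/334 ≈ 97.91 g.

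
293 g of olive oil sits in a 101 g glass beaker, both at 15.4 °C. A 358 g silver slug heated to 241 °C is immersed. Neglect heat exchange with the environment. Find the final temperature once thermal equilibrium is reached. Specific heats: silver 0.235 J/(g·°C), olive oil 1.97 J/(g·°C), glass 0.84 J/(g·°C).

T_f ≈ 40.8 °C

Setting the total heat transfer to zero:
358*0.235*(T − 241) + 293*1.97*(T − 15.4) + 101*0.84*(T − 15.4) = 0
84.13(T − 241) + 577.21(T − 15.4) + 84.84(T − 15.4) = 0
746.18 T = 30471
T ≈ 40.84 °C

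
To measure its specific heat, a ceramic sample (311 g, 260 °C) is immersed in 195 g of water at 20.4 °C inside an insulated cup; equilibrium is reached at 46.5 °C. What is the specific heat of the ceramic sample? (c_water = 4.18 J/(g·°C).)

c ≈ 0.32 J/(g·°C)

Taking heat into each body as positive, Σ m c ΔT = 0:
311·c·(46.5 − 260) + 195·4.18·(46.5 − 20.4) = 0
-66398 c = -21274
c = -21274/-66398 ≈ 0.3204 J/(g·°C)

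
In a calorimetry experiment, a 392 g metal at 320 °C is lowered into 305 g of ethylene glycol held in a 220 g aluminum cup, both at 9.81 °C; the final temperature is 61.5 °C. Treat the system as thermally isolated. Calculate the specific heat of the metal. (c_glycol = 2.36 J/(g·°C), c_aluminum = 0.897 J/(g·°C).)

Heat gained plus heat lost sum to zero:
392·c·(61.5 − 320) + 305·2.36·(61.5 − 9.81) + 220·0.897·(61.5 − 9.81) = 0
-101332 c = -47407
c = -47407/-101332 ≈ 0.4678 J/(g·°C)

c ≈ 0.468 J/(g·°C)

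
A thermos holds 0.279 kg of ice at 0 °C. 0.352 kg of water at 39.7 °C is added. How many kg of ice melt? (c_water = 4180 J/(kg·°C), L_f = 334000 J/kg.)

m_melted ≈ 0.175 kg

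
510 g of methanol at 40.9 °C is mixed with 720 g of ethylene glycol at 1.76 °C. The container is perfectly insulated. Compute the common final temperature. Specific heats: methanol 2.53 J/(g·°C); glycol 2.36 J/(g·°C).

T_f ≈ 18.7 °C

Setting the total heat transfer to zero:
510·2.53·(T − 40.9) + 720·2.36·(T − 1.76) = 0
1290.3(T − 40.9) + 1699.2(T − 1.76) = 0
(1290.3 + 1699.2) T = 1290.3·40.9 + 1699.2·1.76
T = 55764 / 2989.5 = 18.7 °C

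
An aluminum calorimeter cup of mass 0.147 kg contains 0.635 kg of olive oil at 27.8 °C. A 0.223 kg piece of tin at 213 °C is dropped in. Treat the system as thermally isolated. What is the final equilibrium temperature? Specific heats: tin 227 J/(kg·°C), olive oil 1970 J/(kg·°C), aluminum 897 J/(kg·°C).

T_f ≈ 34.3 °C

T_f = Σ m_i c_i T_i / Σ m_i c_i:
T_f = (50.62·213 + 1251·27.8 + 131.86·27.8) / (50.62 + 1251 + 131.86)
    = 49224 / 1433.4 ≈ 34.34 °C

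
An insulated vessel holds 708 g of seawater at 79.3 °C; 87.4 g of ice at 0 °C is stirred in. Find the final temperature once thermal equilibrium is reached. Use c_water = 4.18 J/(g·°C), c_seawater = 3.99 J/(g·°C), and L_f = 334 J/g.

Energy conservation, ΣQ = 0:
fusion: m_ice L_f = 87.4×334 = 29192
  meltwater 0→T: 87.4×4.18×T = 365.33 T
  seawater cools: 708×3.99×(T − 79.3) = 2824.9(T − 79.3)
3190.3 T = 224016 − 29192 = 194825
T ≈ 61.07 °C. Since T > 0 °C, the all-ice-melts assumption holds.

T_f ≈ 61.1 °C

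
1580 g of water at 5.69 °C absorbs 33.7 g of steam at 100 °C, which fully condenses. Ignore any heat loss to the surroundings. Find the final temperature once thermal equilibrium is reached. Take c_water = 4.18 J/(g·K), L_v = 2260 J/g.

T_f ≈ 19.0 °C

Energy conservation, ΣQ = 0:
steam→water at 100 °C releases m L_v = 33.7×2260 = 76162
  condensate cools 100→T: 33.7×4.18×(T − 100) = 140.87(T − 100)
  original water: 6604.4(T − 5.69)
6745.3 T = 76162 + 14087 + 37579 = 127828
T ≈ 18.95 °C (< 100 °C, so full condensation is consistent).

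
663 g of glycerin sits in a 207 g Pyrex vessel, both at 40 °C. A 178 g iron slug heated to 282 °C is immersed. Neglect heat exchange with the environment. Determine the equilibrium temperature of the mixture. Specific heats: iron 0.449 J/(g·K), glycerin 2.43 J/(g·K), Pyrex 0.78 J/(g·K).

Energy conservation, ΣQ = 0:
178*0.449*(T − 282) + 663*2.43*(T − 40) + 207*0.78*(T − 40) = 0
1852.5 T = 93440
T ≈ 50.44 °C

T_f ≈ 50.4 °C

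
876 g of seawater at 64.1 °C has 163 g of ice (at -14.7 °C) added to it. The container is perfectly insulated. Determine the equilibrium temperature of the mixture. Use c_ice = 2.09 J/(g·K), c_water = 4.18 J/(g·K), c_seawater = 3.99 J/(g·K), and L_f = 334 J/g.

T_f ≈ 39.4 °C

Sum of m c ΔT and latent-heat terms is zero:
warm ice to 0 °C: 163×2.09×(0 − (-14.7)) = 5007.8
  fusion: m_ice L_f = 163×334 = 54442
  meltwater 0→T: 163×4.18×T = 681.34 T
  seawater: 3495.2(T − 64.1)
4176.6 T = 224045 − 59450 = 164595
T ≈ 39.41 °C. Since T > 0 °C, the all-ice-melts assumption holds.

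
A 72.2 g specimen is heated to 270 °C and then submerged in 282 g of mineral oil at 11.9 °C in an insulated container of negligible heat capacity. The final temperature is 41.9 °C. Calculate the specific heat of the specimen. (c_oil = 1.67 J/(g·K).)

c ≈ 0.858 J/(g·K)

m_s c (T_s − T_f) = m_oil c_oil (T_f − T_0):
72.2×c×(270 − 41.9) = 282×1.67×(41.9 − 11.9)
16469 c = 14128  ⇒  c ≈ 0.8579 J/(g·K)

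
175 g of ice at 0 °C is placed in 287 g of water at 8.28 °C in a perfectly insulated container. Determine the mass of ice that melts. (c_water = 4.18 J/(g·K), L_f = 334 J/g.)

m_melted ≈ 29.7 g

Heat available from the water dropping to 0 °C: 287·4.18·8.28 = 9933.2 J.
Melting all 175 g of ice would need 175·334 = 58450 J.
That's not enough to melt it all — equilibrium is at 0 °C with ice remaining.
m_melted·334 = 9933.2  ⇒  m_melted ≈ 29.74 g.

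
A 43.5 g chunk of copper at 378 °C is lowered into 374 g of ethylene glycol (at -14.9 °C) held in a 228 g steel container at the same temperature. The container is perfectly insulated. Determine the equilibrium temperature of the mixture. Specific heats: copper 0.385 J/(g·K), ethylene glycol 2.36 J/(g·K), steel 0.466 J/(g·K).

Conservation of energy gives ΣQ = 0:
43.5×0.385×(T − 378) + 374×2.36×(T − (-14.9)) + 228×0.466×(T − (-14.9)) = 0
16.75(T − 378) + 882.64(T − (-14.9)) + 106.25(T − (-14.9)) = 0
1005.6 T = -8403.9
T = -8403.9 / 1005.6 = -8.36 °C

T_f ≈ -8.4 °C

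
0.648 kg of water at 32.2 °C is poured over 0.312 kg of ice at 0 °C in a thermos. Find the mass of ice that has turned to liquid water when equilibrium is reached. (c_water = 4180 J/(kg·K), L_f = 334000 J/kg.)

Heat available from the water dropping to 0 °C: 0.648·4180·32.2 = 87218 J.
Melting all 0.312 kg of ice would need 0.312·334000 = 104208 J.
87218 J < 104208 J, so only part of the ice melts and the system sits at 0 °C.
Mass melted = 87218/334000 ≈ 0.2611 kg.

m_melted ≈ 0.261 kg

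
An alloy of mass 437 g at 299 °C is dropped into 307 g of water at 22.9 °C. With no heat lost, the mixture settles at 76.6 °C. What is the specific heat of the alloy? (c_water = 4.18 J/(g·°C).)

Let T be the final temperature. ΣQ_i = 0:
437·c·(76.6 − 299) + 307·4.18·(76.6 − 22.9) = 0
-97189 c = -68911
c = -68911/-97189 ≈ 0.709 J/(g·°C)

c ≈ 0.709 J/(g·°C)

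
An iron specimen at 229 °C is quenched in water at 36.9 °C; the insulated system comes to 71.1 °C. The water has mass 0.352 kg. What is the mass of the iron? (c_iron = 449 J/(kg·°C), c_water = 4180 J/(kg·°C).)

m ≈ 0.71 kg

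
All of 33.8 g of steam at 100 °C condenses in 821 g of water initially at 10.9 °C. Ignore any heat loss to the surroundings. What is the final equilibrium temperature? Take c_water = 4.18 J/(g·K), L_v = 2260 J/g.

T_f ≈ 35.8 °C

Energy conservation, ΣQ = 0:
condense steam: −33.8·2260 = −76388; condensate cools 100→T: 33.8·4.18·(T − 100) = 141.28(T − 100); water warms: 821·4.18·(T − 10.9) = 3431.8(T − 10.9)
3573.1 T = 76388 + 14128 + 37406 = 127923
T ≈ 35.80 °C, under the boiling point, so the assumption holds.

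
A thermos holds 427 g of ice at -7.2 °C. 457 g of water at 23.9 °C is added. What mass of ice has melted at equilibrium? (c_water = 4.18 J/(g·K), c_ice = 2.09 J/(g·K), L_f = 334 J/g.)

m_melted ≈ 117 g

Heat available from the water dropping to 0 °C: 457×4.18×23.9 = 45655 J.
Warming the ice to 0 °C takes 427×2.09×7.2 = 6425.5 J, leaving 39230 J for melting.
Melting all 427 g of ice would need 427×334 = 142618 J.
That's not enough to melt it all — equilibrium is at 0 °C with ice remaining.
m_melt = 39230 / L_f = 117.5 g.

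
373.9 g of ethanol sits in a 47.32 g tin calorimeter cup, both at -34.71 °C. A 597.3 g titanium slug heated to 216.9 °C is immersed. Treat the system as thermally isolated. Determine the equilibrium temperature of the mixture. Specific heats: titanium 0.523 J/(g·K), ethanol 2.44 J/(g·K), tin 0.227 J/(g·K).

Taking heat into each body as positive, Σ m c ΔT = 0:
597.3*0.523*(T − 216.9) + 373.9*2.44*(T − (-34.71)) + 47.32*0.227*(T − (-34.71)) = 0
1235.4 T = 35718
T = 35718/1235.4 ≈ 28.91 °C

T_f ≈ 28.9 °C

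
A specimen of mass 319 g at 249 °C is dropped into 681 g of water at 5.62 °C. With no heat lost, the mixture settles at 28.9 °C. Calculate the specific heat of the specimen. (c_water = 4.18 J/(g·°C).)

c ≈ 0.944 J/(g·°C)

Heat lost by the specimen = heat gained by the water:
319·c·(249 − 28.9) = 681·4.18·(28.9 − 5.62)
70212 c = 66268  ⇒  c ≈ 0.9438 J/(g·°C)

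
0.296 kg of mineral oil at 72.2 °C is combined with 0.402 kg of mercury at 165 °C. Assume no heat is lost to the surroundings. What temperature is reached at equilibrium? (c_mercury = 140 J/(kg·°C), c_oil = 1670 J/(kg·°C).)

With ΣQ=0 the equilibrium temperature is the m·c-weighted mean:
T_f = (56.28·165 + 494.32·72.2) / (56.28 + 494.32)
    = 44976 / 550.6 ≈ 81.69 °C

T_f ≈ 81.7 °C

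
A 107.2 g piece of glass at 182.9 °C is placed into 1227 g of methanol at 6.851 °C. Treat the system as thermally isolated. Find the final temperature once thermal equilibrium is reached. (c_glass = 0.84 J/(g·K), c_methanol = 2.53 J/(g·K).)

T_f ≈ 11.8 °C

Set heat shed by the hot body equal to heat absorbed by the cold body:
107.2×0.84×(182.9 − T) = 1227×2.53×(T − 6.851)
90.05(182.9 − T) = 3104.3(T − 6.851)
3194.4 T = 37737  ⇒  T ≈ 11.81 °C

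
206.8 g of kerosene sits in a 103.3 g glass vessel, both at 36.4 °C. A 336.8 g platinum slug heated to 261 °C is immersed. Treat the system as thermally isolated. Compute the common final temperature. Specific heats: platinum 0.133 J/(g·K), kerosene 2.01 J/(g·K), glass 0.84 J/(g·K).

T_f ≈ 54.8 °C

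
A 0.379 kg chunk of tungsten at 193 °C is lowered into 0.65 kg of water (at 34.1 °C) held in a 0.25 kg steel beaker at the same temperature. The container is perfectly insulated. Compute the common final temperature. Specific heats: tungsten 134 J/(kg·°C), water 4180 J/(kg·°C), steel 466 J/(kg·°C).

Let T be the final temperature. ΣQ_i = 0:
0.379×134×(T − 193) + 0.65×4180×(T − 34.1) + 0.25×466×(T − 34.1) = 0
(50.79 + 2717 + 116.5) T = 50.79×193 + 2717×34.1 + 116.5×34.1
T = 106424 / 2884.3 = 36.9 °C

T_f ≈ 36.9 °C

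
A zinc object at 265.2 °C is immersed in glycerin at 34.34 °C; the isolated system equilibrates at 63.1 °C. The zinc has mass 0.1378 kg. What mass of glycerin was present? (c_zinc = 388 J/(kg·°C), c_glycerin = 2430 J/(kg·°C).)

Setting the total heat transfer to zero:
0.1378·388·(63.1 − 265.2) + m·2430·(63.1 − 34.34) = 0
69887 m = 10806
m = 10806/69887 ≈ 0.1546 kg

m ≈ 0.155 kg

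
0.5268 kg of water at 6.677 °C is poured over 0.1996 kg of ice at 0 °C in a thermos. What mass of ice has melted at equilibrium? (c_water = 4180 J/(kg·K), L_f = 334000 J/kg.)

m_melted ≈ 0.044 kg

Water can give up m c ΔT = 0.5268·4180·6.677 = 14703 J before reaching 0 °C.
Fully melting the ice requires m_ice L_f = 0.1996·334000 = 66666 J.
14703 J < 66666 J, so only part of the ice melts and the system sits at 0 °C.
m_melted·334000 = 14703  ⇒  m_melted ≈ 0.04402 kg.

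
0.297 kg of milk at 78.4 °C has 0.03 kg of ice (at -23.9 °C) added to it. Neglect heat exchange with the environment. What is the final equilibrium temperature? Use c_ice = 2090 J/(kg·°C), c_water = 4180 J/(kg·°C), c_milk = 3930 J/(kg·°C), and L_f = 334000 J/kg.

T_f ≈ 61.9 °C

Taking heat into each body as positive, Σ m c ΔT = 0:
warm ice to 0 °C: 0.03×2090×(0 − (-23.9)) = 1498.5
  latent heat to melt: 0.03×334000 = 10020
  meltwater 0→T: 0.03×4180×T = 125.4 T
  milk cools: 0.297×3930×(T − 78.4) = 1167.2(T − 78.4)
1292.6 T = 91509 − 11519 = 79991
T ≈ 61.88 °C. Since T > 0 °C, the all-ice-melts assumption holds.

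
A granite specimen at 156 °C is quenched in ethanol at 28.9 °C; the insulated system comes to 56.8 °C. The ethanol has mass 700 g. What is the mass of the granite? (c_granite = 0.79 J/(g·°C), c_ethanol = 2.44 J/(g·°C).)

Net heat exchanged in the isolated system is zero:
m·0.79·(56.8 − 156) + 700·2.44·(56.8 − 28.9) = 0
-78.37 m = -47653
m = -47653/-78.37 ≈ 608.1 g

m ≈ 608 g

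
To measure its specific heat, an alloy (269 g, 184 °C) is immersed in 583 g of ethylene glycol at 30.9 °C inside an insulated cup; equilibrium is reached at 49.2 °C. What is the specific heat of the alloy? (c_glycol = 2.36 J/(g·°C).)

c ≈ 0.694 J/(g·°C)

Heat gained plus heat lost sum to zero:
269×c×(49.2 − 184) + 583×2.36×(49.2 − 30.9) = 0
-36261 c = -25179
c = -25179/-36261 ≈ 0.6944 J/(g·°C)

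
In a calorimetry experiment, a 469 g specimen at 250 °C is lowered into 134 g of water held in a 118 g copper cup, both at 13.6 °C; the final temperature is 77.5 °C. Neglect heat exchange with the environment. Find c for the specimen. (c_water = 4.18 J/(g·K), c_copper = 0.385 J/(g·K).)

c ≈ 0.478 J/(g·K)

Setting the total heat transfer to zero:
469·c·(77.5 − 250) + 134·4.18·(77.5 − 13.6) + 118·0.385·(77.5 − 13.6) = 0
-80902 c = -38695
c = -38695/-80902 ≈ 0.4783 J/(g·K)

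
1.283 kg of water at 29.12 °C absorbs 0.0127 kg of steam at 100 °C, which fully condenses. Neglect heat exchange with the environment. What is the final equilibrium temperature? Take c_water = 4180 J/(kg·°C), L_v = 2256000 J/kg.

Energy conservation, ΣQ = 0:
condense steam: −0.0127·2256000 = −28651
  condensate cools 100→T: 0.0127·4180·(T − 100) = 53.09(T − 100)
  original water: 5362.9(T − 29.12)
5416 T = 28651 + 5308.6 + 156169 = 190129
T ≈ 35.10 °C — below 100 °C, confirming all the steam condensed.

T_f ≈ 35.1 °C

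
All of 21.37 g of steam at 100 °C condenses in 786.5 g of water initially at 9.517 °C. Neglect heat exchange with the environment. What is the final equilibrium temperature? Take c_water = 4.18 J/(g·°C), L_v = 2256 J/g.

Let T be the final temperature. ΣQ_i = 0:
steam→water at 100 °C releases m L_v = 21.37·2256 = 48211
  condensate cools 100→T: 21.37·4.18·(T − 100) = 89.33(T − 100)
  water warms: 786.5·4.18·(T − 9.517) = 3287.6(T − 9.517)
3376.9 T = 48211 + 8932.7 + 31288 = 88431
T ≈ 26.19 °C — below 100 °C, confirming all the steam condensed.

T_f ≈ 26.2 °C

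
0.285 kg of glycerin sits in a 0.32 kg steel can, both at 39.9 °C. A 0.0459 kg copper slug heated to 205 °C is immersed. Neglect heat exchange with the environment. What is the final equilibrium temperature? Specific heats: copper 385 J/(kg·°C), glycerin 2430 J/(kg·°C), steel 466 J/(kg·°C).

Heat gained plus heat lost sum to zero:
0.0459·385·(T − 205) + 0.285·2430·(T − 39.9) + 0.32·466·(T − 39.9) = 0
17.67(T − 205) + 692.55(T − 39.9) + 149.12(T − 39.9) = 0
859.34 T = 37205
T = 37205/859.34 ≈ 43.30 °C

T_f ≈ 43.3 °C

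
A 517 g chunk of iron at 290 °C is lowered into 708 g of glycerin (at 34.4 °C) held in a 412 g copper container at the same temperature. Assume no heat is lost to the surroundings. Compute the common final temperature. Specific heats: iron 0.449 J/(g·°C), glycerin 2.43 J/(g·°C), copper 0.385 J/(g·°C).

T_f ≈ 62.5 °C

Energy conservation, ΣQ = 0:
517×0.449×(T − 290) + 708×2.43×(T − 34.4) + 412×0.385×(T − 34.4) = 0
(232.13 + 1720.4 + 158.62) T = 232.13×290 + 1720.4×34.4 + 158.62×34.4
T = 131958/2111.2 ≈ 62.50 °C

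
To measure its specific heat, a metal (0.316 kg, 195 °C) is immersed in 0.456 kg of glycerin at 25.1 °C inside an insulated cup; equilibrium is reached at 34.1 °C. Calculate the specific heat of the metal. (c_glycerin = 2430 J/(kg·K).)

c ≈ 196 J/(kg·K)

Let T be the final temperature. ΣQ_i = 0:
0.316·c·(34.1 − 195) + 0.456·2430·(34.1 − 25.1) = 0
-50.84 c = -9972.7
c = -9972.7/-50.84 ≈ 196.1 J/(kg·K)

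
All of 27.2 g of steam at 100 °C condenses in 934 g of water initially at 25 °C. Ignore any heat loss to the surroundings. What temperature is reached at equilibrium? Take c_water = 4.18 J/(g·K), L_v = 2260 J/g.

T_f ≈ 42.4 °C

Taking heat into each body as positive, Σ m c ΔT = 0:
condense steam: −27.2×2260 = −61472; condensed water 100 °C→T: 113.7(T − 100); original water: 3904.1(T − 25)
4017.8 T = 61472 + 11370 + 97603 = 170445
T ≈ 42.42 °C (< 100 °C, so full condensation is consistent).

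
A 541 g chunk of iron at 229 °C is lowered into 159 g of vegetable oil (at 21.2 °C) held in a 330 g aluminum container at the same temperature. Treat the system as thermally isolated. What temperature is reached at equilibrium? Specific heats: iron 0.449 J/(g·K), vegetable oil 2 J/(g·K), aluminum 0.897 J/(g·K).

T_f ≈ 80.1 °C

T_f = Σ m_i c_i T_i / Σ m_i c_i:
T_f = (242.91×229 + 318×21.2 + 296.01×21.2) / (242.91 + 318 + 296.01)
    = 68643 / 856.92 ≈ 80.10 °C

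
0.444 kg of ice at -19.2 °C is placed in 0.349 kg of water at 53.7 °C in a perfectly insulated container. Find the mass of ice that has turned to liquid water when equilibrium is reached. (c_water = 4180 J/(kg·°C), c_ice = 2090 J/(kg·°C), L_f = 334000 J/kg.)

m_melted ≈ 0.181 kg

Heat available from the water dropping to 0 °C: 0.349×4180×53.7 = 78339 J.
Of that, 0.444×2090×19.2 = 17817 J goes to bring the ice to 0 °C, leaving 60522 J.
To melt every bit of ice: 0.444×334000 = 148296 J.
60522 J < 148296 J, so only part of the ice melts and the system sits at 0 °C.
Mass melted = 60522/334000 ≈ 0.1812 kg.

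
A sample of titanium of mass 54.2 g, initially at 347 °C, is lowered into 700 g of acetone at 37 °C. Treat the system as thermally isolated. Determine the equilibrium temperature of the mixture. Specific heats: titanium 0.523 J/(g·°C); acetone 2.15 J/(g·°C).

T_f ≈ 42.7 °C

Set heat shed by the hot body equal to heat absorbed by the cold body:
54.2×0.523×(347 − T) = 700×2.15×(T − 37)
28.35(347 − T) = 1505(T − 37)
1533.3 T = 65521  ⇒  T ≈ 42.73 °C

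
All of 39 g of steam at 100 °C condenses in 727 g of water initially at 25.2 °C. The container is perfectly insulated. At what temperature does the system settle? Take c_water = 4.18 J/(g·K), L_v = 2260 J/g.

Heat gained plus heat lost sum to zero:
steam→water at 100 °C releases m L_v = 39×2260 = 88140; condensed water 100 °C→T: 163.02(T − 100); original water: 3038.9(T − 25.2)
3201.9 T = 88140 + 16302 + 76579 = 181021
T ≈ 56.54 °C (< 100 °C, so full condensation is consistent).

T_f ≈ 56.5 °C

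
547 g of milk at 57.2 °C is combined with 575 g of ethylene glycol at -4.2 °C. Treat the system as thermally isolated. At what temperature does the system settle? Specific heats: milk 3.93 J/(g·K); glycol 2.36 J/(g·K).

T_f ≈ 33.4 °C

Set heat shed by the hot body equal to heat absorbed by the cold body:
547·3.93·(57.2 − T) = 575·2.36·(T − (-4.2))
2149.7(57.2 − T) = 1357(T − (-4.2))
3506.7 T = 117264  ⇒  T ≈ 33.44 °C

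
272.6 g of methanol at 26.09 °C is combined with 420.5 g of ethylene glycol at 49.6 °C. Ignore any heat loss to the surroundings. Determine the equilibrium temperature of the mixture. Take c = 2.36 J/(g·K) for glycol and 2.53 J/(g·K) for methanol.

Setting the total heat transfer to zero:
420.5*2.36*(T − 49.6) + 272.6*2.53*(T − 26.09) = 0
992.38(T − 49.6) + 689.68(T − 26.09) = 0
(992.38 + 689.68) T = 992.38*49.6 + 689.68*26.09
T ≈ 39.96 °C

T_f ≈ 40.0 °C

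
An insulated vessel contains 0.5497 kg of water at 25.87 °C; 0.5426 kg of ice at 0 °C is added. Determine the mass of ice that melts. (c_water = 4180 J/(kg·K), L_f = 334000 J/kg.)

Cooling the water to 0 °C releases 0.5497·4180·25.87 = 59443 J.
To melt every bit of ice: 0.5426·334000 = 181228 J.
That's not enough to melt it all — equilibrium is at 0 °C with ice remaining.
m_melt = 59443 / L_f = 0.178 kg.

m_melted ≈ 0.178 kg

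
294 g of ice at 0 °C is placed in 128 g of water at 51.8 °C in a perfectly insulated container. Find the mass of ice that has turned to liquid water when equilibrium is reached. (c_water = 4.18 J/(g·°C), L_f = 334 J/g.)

Heat available from the water dropping to 0 °C: 128×4.18×51.8 = 27715 J.
Melting all 294 g of ice would need 294×334 = 98196 J.
Since 27715 < 98196 J, not all the ice melts; equilibrium is at 0 °C.
m_melted×334 = 27715  ⇒  m_melted ≈ 82.98 g.

m_melted ≈ 83 g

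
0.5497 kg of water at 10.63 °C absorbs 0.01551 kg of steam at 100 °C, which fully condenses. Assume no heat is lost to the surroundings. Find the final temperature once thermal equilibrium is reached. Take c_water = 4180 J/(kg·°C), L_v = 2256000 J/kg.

Let T be the final temperature. ΣQ_i = 0:
steam→water at 100 °C releases m L_v = 0.01551·2256000 = 34991; condensed water 100 °C→T: 64.83(T − 100); original water: 2297.7(T − 10.63)
2362.6 T = 34991 + 6483.2 + 24425 = 65899
T ≈ 27.89 °C (< 100 °C, so full condensation is consistent).

T_f ≈ 27.9 °C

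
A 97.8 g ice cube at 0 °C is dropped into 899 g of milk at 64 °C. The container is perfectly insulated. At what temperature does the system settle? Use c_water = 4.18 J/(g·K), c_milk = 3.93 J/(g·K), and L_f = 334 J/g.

T_f ≈ 49.1 °C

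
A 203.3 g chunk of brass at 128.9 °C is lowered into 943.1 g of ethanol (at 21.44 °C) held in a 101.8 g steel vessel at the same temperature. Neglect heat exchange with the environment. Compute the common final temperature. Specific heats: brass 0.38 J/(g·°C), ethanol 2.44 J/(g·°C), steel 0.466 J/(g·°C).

T_f ≈ 24.9 °C

Net heat exchanged in the isolated system is zero:
203.3×0.38×(T − 128.9) + 943.1×2.44×(T − 21.44) + 101.8×0.466×(T − 21.44) = 0
77.25(T − 128.9) + 2301.2(T − 21.44) + 47.44(T − 21.44) = 0
(77.25 + 2301.2 + 47.44) T = 77.25×128.9 + 2301.2×21.44 + 47.44×21.44
T = 60312/2425.9 ≈ 24.86 °C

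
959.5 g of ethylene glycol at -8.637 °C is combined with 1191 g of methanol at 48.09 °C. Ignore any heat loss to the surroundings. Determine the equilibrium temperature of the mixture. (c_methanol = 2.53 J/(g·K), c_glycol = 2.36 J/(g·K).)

Net heat exchanged in the isolated system is zero:
1191·2.53·(T − 48.09) + 959.5·2.36·(T − (-8.637)) = 0
3013.2(T − 48.09) + 2264.4(T − (-8.637)) = 0
(3013.2 + 2264.4) T = 3013.2·48.09 + 2264.4·(-8.637)
T ≈ 23.75 °C

T_f ≈ 23.8 °C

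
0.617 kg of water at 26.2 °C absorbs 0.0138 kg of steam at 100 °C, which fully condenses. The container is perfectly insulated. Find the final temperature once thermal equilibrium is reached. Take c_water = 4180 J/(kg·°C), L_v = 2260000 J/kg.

Energy balance with sensible and latent terms:
condense steam: −0.0138×2260000 = −31188
  condensate cools 100→T: 0.0138×4180×(T − 100) = 57.68(T − 100)
  original water: 2579.1(T − 26.2)
2636.7 T = 31188 + 5768.4 + 67571 = 104528
T ≈ 39.64 °C — below 100 °C, confirming all the steam condensed.

T_f ≈ 39.6 °C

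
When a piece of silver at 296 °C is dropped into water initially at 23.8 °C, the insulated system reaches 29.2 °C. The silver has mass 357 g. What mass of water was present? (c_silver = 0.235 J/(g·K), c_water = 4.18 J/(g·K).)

m ≈ 992 g

Taking heat into each body as positive, Σ m c ΔT = 0:
357×0.235×(29.2 − 296) + m×4.18×(29.2 − 23.8) = 0
22.57 m = 22383
m = 22383/22.57 ≈ 991.6 g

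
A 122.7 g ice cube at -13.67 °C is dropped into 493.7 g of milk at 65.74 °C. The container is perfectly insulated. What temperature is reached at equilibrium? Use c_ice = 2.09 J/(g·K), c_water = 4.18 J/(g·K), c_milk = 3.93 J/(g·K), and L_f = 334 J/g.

T_f ≈ 33.9 °C

Conservation of energy gives ΣQ = 0:
warm ice to 0 °C: 122.7×2.09×(0 − (-13.67)) = 3505.6
  latent heat to melt: 122.7×334 = 40982
  meltwater 0→T: 122.7×4.18×T = 512.89 T
  milk cools: 493.7×3.93×(T − 65.74) = 1940.2(T − 65.74)
2453.1 T = 127551 − 44487 = 83064
T ≈ 33.86 °C. Since T > 0 °C, the all-ice-melts assumption holds.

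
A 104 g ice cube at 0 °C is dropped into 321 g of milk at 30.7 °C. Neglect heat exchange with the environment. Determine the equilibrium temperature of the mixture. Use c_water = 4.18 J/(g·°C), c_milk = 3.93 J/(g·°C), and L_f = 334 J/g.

Net heat exchanged in the isolated system is zero:
latent heat to melt: 104×334 = 34736
  meltwater 0→T: 104×4.18×T = 434.72 T
  milk: 1261.5(T − 30.7)
1696.2 T = 38729 − 34736 = 3993
T ≈ 2.35 °C (positive, so assuming full melt was valid).

T_f ≈ 2.4 °C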